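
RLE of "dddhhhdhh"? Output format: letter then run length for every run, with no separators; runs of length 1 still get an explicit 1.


String: "dddhhhdhh"
Scanning for consecutive runs:
  'd' x 3
  'h' x 3
  'd' x 1
  'h' x 2
RLE = "d3h3d1h2"


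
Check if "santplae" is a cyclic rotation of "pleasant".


Word: "pleasant", Candidate: "santplae"
Method: check if candidate is substring of word+word
"pleasantpleasant" contains "santplae"? No
Is rotation = No


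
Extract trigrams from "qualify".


Word: "qualify" (length 7)
Number of trigrams = 7 - 3 + 1 = 5
  Position 0: "qua"
  Position 1: "ual"
  Position 2: "ali"
  Position 3: "lif"
  Position 4: "ify"
Trigrams = "qua", "ual", "ali", "lif", "ify"


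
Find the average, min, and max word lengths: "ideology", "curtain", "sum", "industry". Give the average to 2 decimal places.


Lengths: "ideology"=8, "curtain"=7, "sum"=3, "industry"=8
Sum = 26, Count = 4
Average = 26/4 = 6.50
= avg=6.50, min=3, max=8


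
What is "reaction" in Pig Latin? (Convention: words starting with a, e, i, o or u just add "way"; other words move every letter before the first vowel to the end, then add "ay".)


Word: "reaction"
Starts with consonant(s) → move to end, add 'ay'
Consonant cluster: "r"
Pig Latin = "eactionray"


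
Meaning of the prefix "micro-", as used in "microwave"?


Prefix: micro-
Example: microwave = micro- + wave
Meaning = small


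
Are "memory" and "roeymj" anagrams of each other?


Word 1: "memory" → sorted: emmory
Word 2: "roeymj" → sorted: ejmory
Same letters? emmory != ejmory
Anagram = No


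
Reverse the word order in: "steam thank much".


Original: "steam thank much"
Words (1..n): steam | thank | much
Reversed (n..1): much | thank | steam
Result = "much thank steam"


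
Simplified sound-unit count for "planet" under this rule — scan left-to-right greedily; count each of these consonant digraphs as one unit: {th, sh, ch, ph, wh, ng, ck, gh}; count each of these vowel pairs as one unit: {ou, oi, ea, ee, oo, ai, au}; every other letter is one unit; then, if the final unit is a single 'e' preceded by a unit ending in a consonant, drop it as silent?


Word: "planet" (6 letters)
Left-to-right scan:
  [1] 'p' (letter)
  [2] 'l' (letter)
  [3] 'a' (letter)
  [4] 'n' (letter)
  [5] 'e' (letter)
  [6] 't' (letter)
Units from scan: 6
Sound units = 6 units


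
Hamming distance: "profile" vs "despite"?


Comparing character by character (same length = 7):
  Pos 0: 'p' vs 'd' !=
  Pos 1: 'r' vs 'e' !=
  Pos 2: 'o' vs 's' !=
  Pos 3: 'f' vs 'p' !=
  Pos 4: 'i' vs 'i' =
  Pos 5: 'l' vs 't' !=
  Pos 6: 'e' vs 'e' =
Hamming distance = 5


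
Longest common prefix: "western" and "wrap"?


Word 1: "western"
Word 2: "wrap"
Comparing from start:
  Pos 0: 'w' == 'w'
  Pos 1: 'e' != 'r' (stop)
LCP = "w" (length 1)


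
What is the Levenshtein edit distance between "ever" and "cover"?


Word 1: "ever" (length 4)
Word 2: "cover" (length 5)
One optimal edit sequence (insert/delete/substitute each cost 1):
  1. insert 'c'  (+1)
  2. substitute 'e' -> 'o'  (+1)
  3. keep 'v'
  4. keep 'e'
  5. keep 'r'
Total edit operations: 2
Edit distance = 2


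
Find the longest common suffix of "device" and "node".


Word 1: "device"
Word 2: "node"
Comparing from end:
  Pos -1: 'e' == 'e'
  Pos -2: 'c' != 'd' (stop)
LCS = "e" (length 1)


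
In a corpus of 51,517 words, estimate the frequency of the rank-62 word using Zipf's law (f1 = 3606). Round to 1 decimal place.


Zipf's law: f(r) = f(1) / r
f(1) = 3606
f(62) = 3606 / 62
= 58.2 occurrences


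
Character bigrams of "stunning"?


Word: "stunning" (length 8)
Number of bigrams = 8 - 2 + 1 = 7
  Position 0: "st"
  Position 1: "tu"
  Position 2: "un"
  Position 3: "nn"
  Position 4: "ni"
  Position 5: "in"
  Position 6: "ng"
Bigrams = "st", "tu", "un", "nn", "ni", "in", "ng"


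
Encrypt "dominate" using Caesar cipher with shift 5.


Word: "dominate"
Shift: 5
Each letter → (letter + shift) mod 26:
  'd' (3) + 5 = 8 → 'i'
  'o' (14) + 5 = 19 → 't'
  'm' (12) + 5 = 17 → 'r'
  'i' (8) + 5 = 13 → 'n'
  'n' (13) + 5 = 18 → 's'
  'a' (0) + 5 = 5 → 'f'
  't' (19) + 5 = 24 → 'y'
  'e' (4) + 5 = 9 → 'j'
Result = "itrnsfyj"


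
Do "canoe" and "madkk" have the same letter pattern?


Pattern of "canoe": [0, 1, 2, 3, 4]
Pattern of "madkk": [0, 1, 2, 3, 3]
Patterns do not match
Same pattern = No


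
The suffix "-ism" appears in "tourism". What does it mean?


Suffix: -ism
Example: tourism = tour + -ism
Meaning = belief / practice


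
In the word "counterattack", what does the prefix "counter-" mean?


Prefix: counter-
As in: counterattack -> counter- + attack
Meaning = against / opposite


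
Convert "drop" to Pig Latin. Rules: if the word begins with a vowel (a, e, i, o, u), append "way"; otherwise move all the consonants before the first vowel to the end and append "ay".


Word: "drop"
Starts with consonant(s) → move to end, add 'ay'
Consonant cluster: "dr"
Pig Latin = "opdray"


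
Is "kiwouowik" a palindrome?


Word: "kiwouowik"
Reversed: "kiwouowik"
Forward == Backward? kiwouowik == kiwouowik
Palindrome = Yes


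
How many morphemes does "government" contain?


Word: "government"
Morphemes: govern + -ment
Each morpheme carries meaning
= 2 morphemes


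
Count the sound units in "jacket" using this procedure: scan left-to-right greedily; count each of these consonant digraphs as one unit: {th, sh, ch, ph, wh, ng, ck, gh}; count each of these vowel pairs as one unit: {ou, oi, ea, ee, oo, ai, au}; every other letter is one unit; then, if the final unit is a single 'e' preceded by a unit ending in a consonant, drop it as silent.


Word: "jacket" (6 letters)
Left-to-right scan:
  (1) 'j' (letter)
  (2) 'a' (letter)
  (3) 'ck' (digraph)
  (4) 'e' (letter)
  (5) 't' (letter)
Units from scan: 5
Sound units = 5 units


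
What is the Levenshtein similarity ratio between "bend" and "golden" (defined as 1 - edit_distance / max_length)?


Word 1: "bend" (length 4)
Word 2: "golden" (length 6)
One optimal edit sequence:
  1. substitute 'b' -> 'g'  (+1)
  2. substitute 'e' -> 'o'  (+1)
  3. substitute 'n' -> 'l'  (+1)
  4. keep 'd'
  5. insert 'e'  (+1)
  6. insert 'n'  (+1)
Edit distance = 5
Max length = max(4, 6) = 6
Similarity = 1 - 5/6
= 0.1667


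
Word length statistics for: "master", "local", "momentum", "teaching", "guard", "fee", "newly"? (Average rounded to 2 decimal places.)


Lengths: "master"=6, "local"=5, "momentum"=8, "teaching"=8, "guard"=5, "fee"=3, "newly"=5
Sum = 40, Count = 7
Average = 40/7 = 5.71
= avg=5.71, min=3, max=8


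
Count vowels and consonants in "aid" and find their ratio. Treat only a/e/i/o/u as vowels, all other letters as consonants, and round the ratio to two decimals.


Word: "aid"
Vowels (a,e,i,o,u): 2
Consonants: 1
Ratio = 2/1
= 2.00


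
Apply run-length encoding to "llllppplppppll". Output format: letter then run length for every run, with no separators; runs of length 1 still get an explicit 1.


String: "llllppplppppll"
Scanning for consecutive runs:
  'l' x 4
  'p' x 3
  'l' x 1
  'p' x 4
  'l' x 2
RLE = "l4p3l1p4l2"


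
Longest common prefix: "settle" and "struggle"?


Word 1: "settle"
Word 2: "struggle"
Comparing from start:
  Pos 0: 's' == 's'
  Pos 1: 'e' != 't' (stop)
LCP = "s" (length 1)


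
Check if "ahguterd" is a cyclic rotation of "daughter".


Word: "daughter", Candidate: "ahguterd"
Method: check if candidate is substring of word+word
"daughterdaughter" contains "ahguterd"? No
Is rotation = No


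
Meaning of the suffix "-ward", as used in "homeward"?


Suffix: -ward
As in: homeward -> home + -ward
Meaning = in the direction of


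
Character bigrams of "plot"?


Word: "plot" (length 4)
Number of bigrams = 4 - 2 + 1 = 3
  Position 0: "pl"
  Position 1: "lo"
  Position 2: "ot"
Bigrams = "pl", "lo", "ot"


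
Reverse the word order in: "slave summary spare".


Original: "slave summary spare"
Words (1..n): slave | summary | spare
Reversed (n..1): spare | summary | slave
Result = "spare summary slave"


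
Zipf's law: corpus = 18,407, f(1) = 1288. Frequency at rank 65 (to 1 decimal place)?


Zipf's law: f(r) = f(1) / r
f(1) = 1288
f(65) = 1288 / 65
= 19.8 occurrences


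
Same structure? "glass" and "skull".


Pattern of "glass": [0, 1, 2, 3, 3]
Pattern of "skull": [0, 1, 2, 3, 3]
Patterns match
Same pattern = Yes


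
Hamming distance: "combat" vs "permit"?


Comparing character by character (same length = 6):
  Pos 0: 'c' vs 'p' !=
  Pos 1: 'o' vs 'e' !=
  Pos 2: 'm' vs 'r' !=
  Pos 3: 'b' vs 'm' !=
  Pos 4: 'a' vs 'i' !=
  Pos 5: 't' vs 't' =
Hamming distance = 5


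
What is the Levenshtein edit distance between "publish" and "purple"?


Word 1: "publish" (length 7)
Word 2: "purple" (length 6)
One optimal edit sequence (insert/delete/substitute each cost 1):
  1. keep 'p'
  2. keep 'u'
  3. delete 'b'  (+1)
  4. substitute 'l' -> 'r'  (+1)
  5. substitute 'i' -> 'p'  (+1)
  6. substitute 's' -> 'l'  (+1)
  7. substitute 'h' -> 'e'  (+1)
Total edit operations: 5
Edit distance = 5


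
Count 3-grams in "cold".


Word: "cold" (length 4)
Number of 3-grams = length - 3 + 1 = 4 - 3 + 1
= 2


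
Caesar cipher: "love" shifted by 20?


Word: "love"
Shift: 20
Each letter → (letter + shift) mod 26:
  'l' (11) + 20 = 5 → 'f'
  'o' (14) + 20 = 8 → 'i'
  'v' (21) + 20 = 15 → 'p'
  'e' (4) + 20 = 24 → 'y'
Result = "fipy"


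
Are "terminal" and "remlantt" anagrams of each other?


Word 1: "terminal" → sorted: aeilmnrt
Word 2: "remlantt" → sorted: aelmnrtt
Same letters? aeilmnrt != aelmnrtt
Anagram = No


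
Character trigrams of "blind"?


Word: "blind" (length 5)
Number of trigrams = 5 - 3 + 1 = 3
  Position 0: "bli"
  Position 1: "lin"
  Position 2: "ind"
Trigrams = "bli", "lin", "ind"


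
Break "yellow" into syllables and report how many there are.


Word: "yellow"
Syllable breakdown: yel-low
Counting: 2 parts
= 2 syllables


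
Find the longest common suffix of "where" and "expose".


Word 1: "where"
Word 2: "expose"
Comparing from end:
  Pos -1: 'e' == 'e'
  Pos -2: 'r' != 's' (stop)
LCS = "e" (length 1)


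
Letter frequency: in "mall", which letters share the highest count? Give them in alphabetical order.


Word: "mall"
Letter counts:
  'a': 1
  'l': 2
  'm': 1
Maximum count = 2
Most frequent = 'l' (2 times each)


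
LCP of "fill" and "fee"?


Word 1: "fill"
Word 2: "fee"
Comparing from start:
  Pos 0: 'f' == 'f'
  Pos 1: 'i' != 'e' (stop)
LCP = "f" (length 1)


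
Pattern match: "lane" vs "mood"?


Pattern of "lane": [0, 1, 2, 3]
Pattern of "mood": [0, 1, 1, 2]
Patterns do not match
Same pattern = No


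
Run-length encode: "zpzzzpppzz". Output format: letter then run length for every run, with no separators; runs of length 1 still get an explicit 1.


String: "zpzzzpppzz"
Scanning for consecutive runs:
  'z' x 1
  'p' x 1
  'z' x 3
  'p' x 3
  'z' x 2
RLE = "z1p1z3p3z2"


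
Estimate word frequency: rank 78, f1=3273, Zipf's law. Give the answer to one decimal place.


Zipf's law: f(r) = f(1) / r
f(1) = 3273
f(78) = 3273 / 78
= 42.0 occurrences


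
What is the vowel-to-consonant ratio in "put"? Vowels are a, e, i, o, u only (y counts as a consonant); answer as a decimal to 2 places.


Word: "put"
Vowels (a,e,i,o,u): 1
Consonants: 2
Ratio = 1/2
= 0.50


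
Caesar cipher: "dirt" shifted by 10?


Word: "dirt"
Shift: 10
Each letter → (letter + shift) mod 26:
  'd' (3) + 10 = 13 → 'n'
  'i' (8) + 10 = 18 → 's'
  'r' (17) + 10 = 1 → 'b'
  't' (19) + 10 = 3 → 'd'
Result = "nsbd"


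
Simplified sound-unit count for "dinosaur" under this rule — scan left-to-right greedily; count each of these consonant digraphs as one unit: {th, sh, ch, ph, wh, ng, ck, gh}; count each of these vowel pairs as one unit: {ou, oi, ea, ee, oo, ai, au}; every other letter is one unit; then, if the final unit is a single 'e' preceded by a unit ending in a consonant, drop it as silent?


Word: "dinosaur" (8 letters)
Left-to-right scan:
  (1) 'd' (letter)
  (2) 'i' (letter)
  (3) 'n' (letter)
  (4) 'o' (letter)
  (5) 's' (letter)
  (6) 'au' (vowel-pair)
  (7) 'r' (letter)
Units from scan: 7
Sound units = 7 units


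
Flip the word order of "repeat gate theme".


Original: "repeat gate theme"
Words (1..n): repeat | gate | theme
Reversed (n..1): theme | gate | repeat
Result = "theme gate repeat"


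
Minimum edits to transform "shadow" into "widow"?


Word 1: "shadow" (length 6)
Word 2: "widow" (length 5)
One optimal edit sequence (insert/delete/substitute each cost 1):
  1. delete 's'  (+1)
  2. substitute 'h' -> 'w'  (+1)
  3. substitute 'a' -> 'i'  (+1)
  4. keep 'd'
  5. keep 'o'
  6. keep 'w'
Total edit operations: 3
Edit distance = 3


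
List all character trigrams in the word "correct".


Word: "correct" (length 7)
Number of trigrams = 7 - 3 + 1 = 5
  Position 0: "cor"
  Position 1: "orr"
  Position 2: "rre"
  Position 3: "rec"
  Position 4: "ect"
Trigrams = "cor", "orr", "rre", "rec", "ect"


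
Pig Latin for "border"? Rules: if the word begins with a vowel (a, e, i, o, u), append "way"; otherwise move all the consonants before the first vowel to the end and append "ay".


Word: "border"
Starts with consonant(s) → move to end, add 'ay'
Consonant cluster: "b"
Pig Latin = "orderbay"


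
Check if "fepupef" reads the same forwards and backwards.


Word: "fepupef"
Reversed: "fepupef"
Forward == Backward? fepupef == fepupef
Palindrome = Yes


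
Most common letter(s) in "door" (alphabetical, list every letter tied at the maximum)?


Word: "door"
Letter counts:
  'd': 1
  'o': 2
  'r': 1
Maximum count = 2
Most frequent = 'o' (2 times each)


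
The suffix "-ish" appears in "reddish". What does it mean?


Suffix: -ish
As in: reddish -> red + -ish, with a spelling change
Meaning = somewhat / having the qualities of


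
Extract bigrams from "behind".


Word: "behind" (length 6)
Number of bigrams = 6 - 2 + 1 = 5
  Position 0: "be"
  Position 1: "eh"
  Position 2: "hi"
  Position 3: "in"
  Position 4: "nd"
Bigrams = "be", "eh", "hi", "in", "nd"


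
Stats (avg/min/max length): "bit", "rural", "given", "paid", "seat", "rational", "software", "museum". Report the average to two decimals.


Lengths: "bit"=3, "rural"=5, "given"=5, "paid"=4, "seat"=4, "rational"=8, "software"=8, "museum"=6
Sum = 43, Count = 8
Average = 43/8 = 5.38
= avg=5.38, min=3, max=8


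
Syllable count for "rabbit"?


Word: "rabbit"
Syllable breakdown: rab-bit
Counting: 2 parts
= 2 syllables


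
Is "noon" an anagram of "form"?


Word 1: "form" → sorted: fmor
Word 2: "noon" → sorted: nnoo
Same letters? fmor != nnoo
Anagram = No


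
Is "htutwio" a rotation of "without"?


Word: "without", Candidate: "htutwio"
Method: check if candidate is substring of word+word
"withoutwithout" contains "htutwio"? No
Is rotation = No


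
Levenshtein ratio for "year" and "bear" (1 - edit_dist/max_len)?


Word 1: "year" (length 4)
Word 2: "bear" (length 4)
One optimal edit sequence:
  1. substitute 'y' -> 'b'  (+1)
  2. keep 'e'
  3. keep 'a'
  4. keep 'r'
Edit distance = 1
Max length = max(4, 4) = 4
Similarity = 1 - 1/4
= 0.7500


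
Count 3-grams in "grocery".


Word: "grocery" (length 7)
Number of 3-grams = length - 3 + 1 = 7 - 3 + 1
= 5


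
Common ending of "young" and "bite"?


Word 1: "young"
Word 2: "bite"
Comparing from end:
  Pos -1: 'g' != 'e' (stop)
LCS = "" (length 0)


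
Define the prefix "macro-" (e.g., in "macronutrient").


Prefix: macro-
As in: macronutrient -> macro- + nutrient
Meaning = large


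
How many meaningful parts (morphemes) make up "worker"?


Word: "worker"
Morphemes: work + -er
Each morpheme carries meaning
= 2 morphemes


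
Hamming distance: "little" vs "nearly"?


Comparing character by character (same length = 6):
  Pos 0: 'l' vs 'n' !=
  Pos 1: 'i' vs 'e' !=
  Pos 2: 't' vs 'a' !=
  Pos 3: 't' vs 'r' !=
  Pos 4: 'l' vs 'l' =
  Pos 5: 'e' vs 'y' !=
Hamming distance = 5


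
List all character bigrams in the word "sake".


Word: "sake" (length 4)
Number of bigrams = 4 - 2 + 1 = 3
  Position 0: "sa"
  Position 1: "ak"
  Position 2: "ke"
Bigrams = "sa", "ak", "ke"


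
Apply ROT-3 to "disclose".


Word: "disclose"
Shift: 3
Each letter → (letter + shift) mod 26:
  'd' (3) + 3 = 6 → 'g'
  'i' (8) + 3 = 11 → 'l'
  's' (18) + 3 = 21 → 'v'
  'c' (2) + 3 = 5 → 'f'
  'l' (11) + 3 = 14 → 'o'
  'o' (14) + 3 = 17 → 'r'
  's' (18) + 3 = 21 → 'v'
  'e' (4) + 3 = 7 → 'h'
Result = "glvforvh"


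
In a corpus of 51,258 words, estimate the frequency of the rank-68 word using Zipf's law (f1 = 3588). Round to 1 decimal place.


Zipf's law: f(r) = f(1) / r
f(1) = 3588
f(68) = 3588 / 68
= 52.8 occurrences


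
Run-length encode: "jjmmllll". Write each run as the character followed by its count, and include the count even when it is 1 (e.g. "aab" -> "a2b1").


String: "jjmmllll"
Scanning for consecutive runs:
  'j' x 2
  'm' x 2
  'l' x 4
RLE = "j2m2l4"


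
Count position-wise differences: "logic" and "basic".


Comparing character by character (same length = 5):
  Pos 0: 'l' vs 'b' !=
  Pos 1: 'o' vs 'a' !=
  Pos 2: 'g' vs 's' !=
  Pos 3: 'i' vs 'i' =
  Pos 4: 'c' vs 'c' =
Hamming distance = 3


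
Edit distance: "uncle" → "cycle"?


Word 1: "uncle" (length 5)
Word 2: "cycle" (length 5)
One optimal edit sequence (insert/delete/substitute each cost 1):
  1. substitute 'u' -> 'c'  (+1)
  2. substitute 'n' -> 'y'  (+1)
  3. keep 'c'
  4. keep 'l'
  5. keep 'e'
Total edit operations: 2
Edit distance = 2


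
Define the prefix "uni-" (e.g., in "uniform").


Prefix: uni-
As in: uniform -> uni- + form
Meaning = one


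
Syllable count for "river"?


Word: "river"
Syllable breakdown: riv · er
Counting: 2 parts
= 2 syllables


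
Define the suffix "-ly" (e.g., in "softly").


Suffix: -ly
Example: softly = soft + -ly
Meaning = in a manner


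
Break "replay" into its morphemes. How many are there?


Word: "replay"
Morphemes: re- | play
Each morpheme carries meaning
= 2 morphemes


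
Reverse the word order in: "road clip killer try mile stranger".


Original: "road clip killer try mile stranger"
Words (1..n): road | clip | killer | try | mile | stranger
Reversed (n..1): stranger | mile | try | killer | clip | road
Result = "stranger mile try killer clip road"


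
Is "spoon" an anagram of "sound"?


Word 1: "sound" → sorted: dnosu
Word 2: "spoon" → sorted: noops
Same letters? dnosu != noops
Anagram = No


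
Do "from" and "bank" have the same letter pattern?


Pattern of "from": [0, 1, 2, 3]
Pattern of "bank": [0, 1, 2, 3]
Patterns match
Same pattern = Yes


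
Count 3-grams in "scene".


Word: "scene" (length 5)
Number of 3-grams = length - 3 + 1 = 5 - 3 + 1
= 3


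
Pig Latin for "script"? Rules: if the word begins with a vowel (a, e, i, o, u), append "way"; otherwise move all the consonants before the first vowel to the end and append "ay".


Word: "script"
Starts with consonant(s) → move to end, add 'ay'
Consonant cluster: "scr"
Pig Latin = "iptscray"


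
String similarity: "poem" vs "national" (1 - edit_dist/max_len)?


Word 1: "poem" (length 4)
Word 2: "national" (length 8)
One optimal edit sequence:
  1. insert 'n'  (+1)
  2. insert 'a'  (+1)
  3. insert 't'  (+1)
  4. substitute 'p' -> 'i'  (+1)
  5. keep 'o'
  6. insert 'n'  (+1)
  7. substitute 'e' -> 'a'  (+1)
  8. substitute 'm' -> 'l'  (+1)
Edit distance = 7
Max length = max(4, 8) = 8
Similarity = 1 - 7/8
= 0.1250


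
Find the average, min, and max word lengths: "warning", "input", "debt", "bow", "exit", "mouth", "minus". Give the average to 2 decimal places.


Lengths: "warning"=7, "input"=5, "debt"=4, "bow"=3, "exit"=4, "mouth"=5, "minus"=5
Sum = 33, Count = 7
Average = 33/7 = 4.71
= avg=4.71, min=3, max=7


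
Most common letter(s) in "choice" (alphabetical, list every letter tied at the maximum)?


Word: "choice"
Letter counts:
  'c': 2
  'e': 1
  'h': 1
  'i': 1
  'o': 1
Maximum count = 2
Most frequent = 'c' (2 times each)


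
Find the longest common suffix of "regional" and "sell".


Word 1: "regional"
Word 2: "sell"
Comparing from end:
  Pos -1: 'l' == 'l'
  Pos -2: 'a' != 'l' (stop)
LCS = "l" (length 1)


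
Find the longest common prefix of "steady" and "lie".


Word 1: "steady"
Word 2: "lie"
Comparing from start:
  Pos 0: 's' != 'l' (stop)
LCP = "" (length 0)


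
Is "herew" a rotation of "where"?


Word: "where", Candidate: "herew"
Method: check if candidate is substring of word+word
"wherewhere" contains "herew"? Yes
Is rotation = Yes


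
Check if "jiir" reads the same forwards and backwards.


Word: "jiir"
Reversed: "riij"
Forward == Backward? jiir != riij
Palindrome = No


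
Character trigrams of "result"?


Word: "result" (length 6)
Number of trigrams = 6 - 3 + 1 = 4
  Position 0: "res"
  Position 1: "esu"
  Position 2: "sul"
  Position 3: "ult"
Trigrams = "res", "esu", "sul", "ult"


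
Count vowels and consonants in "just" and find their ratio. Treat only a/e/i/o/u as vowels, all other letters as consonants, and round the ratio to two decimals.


Word: "just"
Vowels (a,e,i,o,u): 1
Consonants: 3
Ratio = 1/3
= 0.33


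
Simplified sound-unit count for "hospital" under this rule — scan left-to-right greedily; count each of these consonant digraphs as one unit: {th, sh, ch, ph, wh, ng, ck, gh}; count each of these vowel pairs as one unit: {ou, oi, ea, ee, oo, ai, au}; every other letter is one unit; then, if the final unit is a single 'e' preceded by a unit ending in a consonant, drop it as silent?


Word: "hospital" (8 letters)
Left-to-right scan:
  1. 'h' (letter)
  2. 'o' (letter)
  3. 's' (letter)
  4. 'p' (letter)
  5. 'i' (letter)
  6. 't' (letter)
  7. 'a' (letter)
  8. 'l' (letter)
Units from scan: 8
Sound units = 8 units


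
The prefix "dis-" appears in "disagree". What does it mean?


Prefix: dis-
Example: disagree = dis- + agree
Meaning = not / opposite


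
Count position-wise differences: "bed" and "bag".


Comparing character by character (same length = 3):
  Pos 0: 'b' vs 'b' =
  Pos 1: 'e' vs 'a' !=
  Pos 2: 'd' vs 'g' !=
Hamming distance = 2


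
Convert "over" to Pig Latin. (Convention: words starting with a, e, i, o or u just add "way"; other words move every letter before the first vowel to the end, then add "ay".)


Word: "over"
Starts with vowel → add 'way'
Pig Latin = "overway"


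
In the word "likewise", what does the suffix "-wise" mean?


Suffix: -wise
As in: likewise -> like + -wise
Meaning = in the manner of


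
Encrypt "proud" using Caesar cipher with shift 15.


Word: "proud"
Shift: 15
Each letter → (letter + shift) mod 26:
  'p' (15) + 15 = 4 → 'e'
  'r' (17) + 15 = 6 → 'g'
  'o' (14) + 15 = 3 → 'd'
  'u' (20) + 15 = 9 → 'j'
  'd' (3) + 15 = 18 → 's'
Result = "egdjs"


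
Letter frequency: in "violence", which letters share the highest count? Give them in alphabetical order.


Word: "violence"
Letter counts:
  'c': 1
  'e': 2
  'i': 1
  'l': 1
  'n': 1
  'o': 1
  'v': 1
Maximum count = 2
Most frequent = 'e' (2 times each)


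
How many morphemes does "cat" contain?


Word: "cat"
Morphemes: cat
Each morpheme carries meaning
= 1 morpheme


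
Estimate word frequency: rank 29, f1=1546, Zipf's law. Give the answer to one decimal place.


Zipf's law: f(r) = f(1) / r
f(1) = 1546
f(29) = 1546 / 29
= 53.3 occurrences


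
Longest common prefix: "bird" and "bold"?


Word 1: "bird"
Word 2: "bold"
Comparing from start:
  Pos 0: 'b' == 'b'
  Pos 1: 'i' != 'o' (stop)
LCP = "b" (length 1)


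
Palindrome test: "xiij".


Word: "xiij"
Reversed: "jiix"
Forward == Backward? xiij != jiix
Palindrome = No


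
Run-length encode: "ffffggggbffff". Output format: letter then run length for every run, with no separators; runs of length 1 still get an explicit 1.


String: "ffffggggbffff"
Scanning for consecutive runs:
  'f' x 4
  'g' x 4
  'b' x 1
  'f' x 4
RLE = "f4g4b1f4"


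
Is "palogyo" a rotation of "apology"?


Word: "apology", Candidate: "palogyo"
Method: check if candidate is substring of word+word
"apologyapology" contains "palogyo"? No
Is rotation = No


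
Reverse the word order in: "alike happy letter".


Original: "alike happy letter"
Words (1..n): alike | happy | letter
Reversed (n..1): letter | happy | alike
Result = "letter happy alike"


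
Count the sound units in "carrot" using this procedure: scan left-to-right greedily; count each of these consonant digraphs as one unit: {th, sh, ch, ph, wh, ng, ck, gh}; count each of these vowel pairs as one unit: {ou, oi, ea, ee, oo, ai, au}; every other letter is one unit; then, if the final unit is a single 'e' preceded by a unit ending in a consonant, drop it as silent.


Word: "carrot" (6 letters)
Left-to-right scan:
  (1) 'c' (letter)
  (2) 'a' (letter)
  (3) 'r' (letter)
  (4) 'r' (letter)
  (5) 'o' (letter)
  (6) 't' (letter)
Units from scan: 6
Sound units = 6 units


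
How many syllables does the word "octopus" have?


Word: "octopus"
Syllable breakdown: oc / to / pus
Counting: 3 parts
= 3 syllables


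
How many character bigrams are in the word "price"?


Word: "price" (length 5)
Number of 2-grams = length - 2 + 1 = 5 - 2 + 1
= 4


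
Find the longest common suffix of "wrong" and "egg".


Word 1: "wrong"
Word 2: "egg"
Comparing from end:
  Pos -1: 'g' == 'g'
  Pos -2: 'n' != 'g' (stop)
LCS = "g" (length 1)


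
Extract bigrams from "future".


Word: "future" (length 6)
Number of bigrams = 6 - 2 + 1 = 5
  Position 0: "fu"
  Position 1: "ut"
  Position 2: "tu"
  Position 3: "ur"
  Position 4: "re"
Bigrams = "fu", "ut", "tu", "ur", "re"


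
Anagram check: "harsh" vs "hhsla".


Word 1: "harsh" → sorted: ahhrs
Word 2: "hhsla" → sorted: ahhls
Same letters? ahhrs != ahhls
Anagram = No


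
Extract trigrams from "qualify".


Word: "qualify" (length 7)
Number of trigrams = 7 - 3 + 1 = 5
  Position 0: "qua"
  Position 1: "ual"
  Position 2: "ali"
  Position 3: "lif"
  Position 4: "ify"
Trigrams = "qua", "ual", "ali", "lif", "ify"


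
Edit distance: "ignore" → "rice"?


Word 1: "ignore" (length 6)
Word 2: "rice" (length 4)
One optimal edit sequence (insert/delete/substitute each cost 1):
  1. delete 'i'  (+1)
  2. delete 'g'  (+1)
  3. substitute 'n' -> 'r'  (+1)
  4. substitute 'o' -> 'i'  (+1)
  5. substitute 'r' -> 'c'  (+1)
  6. keep 'e'
Total edit operations: 5
Edit distance = 5


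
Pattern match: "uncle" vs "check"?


Pattern of "uncle": [0, 1, 2, 3, 4]
Pattern of "check": [0, 1, 2, 0, 3]
Patterns do not match
Same pattern = No


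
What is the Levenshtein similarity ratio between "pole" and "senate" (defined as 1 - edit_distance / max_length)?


Word 1: "pole" (length 4)
Word 2: "senate" (length 6)
One optimal edit sequence:
  1. insert 's'  (+1)
  2. insert 'e'  (+1)
  3. substitute 'p' -> 'n'  (+1)
  4. substitute 'o' -> 'a'  (+1)
  5. substitute 'l' -> 't'  (+1)
  6. keep 'e'
Edit distance = 5
Max length = max(4, 6) = 6
Similarity = 1 - 5/6
= 0.1667


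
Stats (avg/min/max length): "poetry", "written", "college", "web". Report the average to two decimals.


Lengths: "poetry"=6, "written"=7, "college"=7, "web"=3
Sum = 23, Count = 4
Average = 23/4 = 5.75
= avg=5.75, min=3, max=7


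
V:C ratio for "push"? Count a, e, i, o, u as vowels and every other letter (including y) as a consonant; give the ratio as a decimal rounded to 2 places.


Word: "push"
Vowels (a,e,i,o,u): 1
Consonants: 3
Ratio = 1/3
= 0.33


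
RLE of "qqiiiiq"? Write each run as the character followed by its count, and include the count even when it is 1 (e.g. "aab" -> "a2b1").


String: "qqiiiiq"
Scanning for consecutive runs:
  'q' x 2
  'i' x 4
  'q' x 1
RLE = "q2i4q1"


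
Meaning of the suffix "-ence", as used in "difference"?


Suffix: -ence
Example: difference (differ + -ence)
Meaning = state of


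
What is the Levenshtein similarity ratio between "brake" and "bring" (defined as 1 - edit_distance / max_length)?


Word 1: "brake" (length 5)
Word 2: "bring" (length 5)
One optimal edit sequence:
  1. keep 'b'
  2. keep 'r'
  3. substitute 'a' -> 'i'  (+1)
  4. substitute 'k' -> 'n'  (+1)
  5. substitute 'e' -> 'g'  (+1)
Edit distance = 3
Max length = max(5, 5) = 5
Similarity = 1 - 3/5
= 0.4000


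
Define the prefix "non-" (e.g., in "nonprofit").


Prefix: non-
Example: nonprofit = non- + profit
Meaning = not


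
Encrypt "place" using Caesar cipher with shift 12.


Word: "place"
Shift: 12
Each letter → (letter + shift) mod 26:
  'p' (15) + 12 = 1 → 'b'
  'l' (11) + 12 = 23 → 'x'
  'a' (0) + 12 = 12 → 'm'
  'c' (2) + 12 = 14 → 'o'
  'e' (4) + 12 = 16 → 'q'
Result = "bxmoq"


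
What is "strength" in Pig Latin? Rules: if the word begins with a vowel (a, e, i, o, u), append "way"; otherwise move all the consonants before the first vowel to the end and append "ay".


Word: "strength"
Starts with consonant(s) → move to end, add 'ay'
Consonant cluster: "str"
Pig Latin = "engthstray"


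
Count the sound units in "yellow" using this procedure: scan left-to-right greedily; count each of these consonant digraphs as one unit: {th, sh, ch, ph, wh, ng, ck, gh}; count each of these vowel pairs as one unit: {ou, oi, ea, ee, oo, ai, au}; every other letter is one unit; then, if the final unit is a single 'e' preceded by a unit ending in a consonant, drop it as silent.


Word: "yellow" (6 letters)
Left-to-right scan:
  [1] 'y' (letter)
  [2] 'e' (letter)
  [3] 'l' (letter)
  [4] 'l' (letter)
  [5] 'o' (letter)
  [6] 'w' (letter)
Units from scan: 6
Sound units = 6 units


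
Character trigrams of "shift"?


Word: "shift" (length 5)
Number of trigrams = 5 - 3 + 1 = 3
  Position 0: "shi"
  Position 1: "hif"
  Position 2: "ift"
Trigrams = "shi", "hif", "ift"


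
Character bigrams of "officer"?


Word: "officer" (length 7)
Number of bigrams = 7 - 2 + 1 = 6
  Position 0: "of"
  Position 1: "ff"
  Position 2: "fi"
  Position 3: "ic"
  Position 4: "ce"
  Position 5: "er"
Bigrams = "of", "ff", "fi", "ic", "ce", "er"


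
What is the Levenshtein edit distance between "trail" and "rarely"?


Word 1: "trail" (length 5)
Word 2: "rarely" (length 6)
One optimal edit sequence (insert/delete/substitute each cost 1):
  1. delete 't'  (+1)
  2. keep 'r'
  3. keep 'a'
  4. insert 'r'  (+1)
  5. substitute 'i' -> 'e'  (+1)
  6. keep 'l'
  7. insert 'y'  (+1)
Total edit operations: 4
Edit distance = 4


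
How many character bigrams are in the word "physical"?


Word: "physical" (length 8)
Number of 2-grams = length - 2 + 1 = 8 - 2 + 1
= 7


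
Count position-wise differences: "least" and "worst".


Comparing character by character (same length = 5):
  Pos 0: 'l' vs 'w' !=
  Pos 1: 'e' vs 'o' !=
  Pos 2: 'a' vs 'r' !=
  Pos 3: 's' vs 's' =
  Pos 4: 't' vs 't' =
Hamming distance = 3


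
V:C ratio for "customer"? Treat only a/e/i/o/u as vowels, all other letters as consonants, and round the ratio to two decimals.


Word: "customer"
Vowels (a,e,i,o,u): 3
Consonants: 5
Ratio = 3/5
= 0.60


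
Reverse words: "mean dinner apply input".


Original: "mean dinner apply input"
Words (1..n): mean | dinner | apply | input
Reversed (n..1): input | apply | dinner | mean
Result = "input apply dinner mean"


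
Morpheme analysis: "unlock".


Word: "unlock"
Morphemes: un- / lock
Each morpheme carries meaning
= 2 morphemes


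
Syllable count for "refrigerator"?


Word: "refrigerator"
Syllable breakdown: re · frig · er · a · tor
Counting: 5 parts
= 5 syllables


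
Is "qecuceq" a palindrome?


Word: "qecuceq"
Reversed: "qecuceq"
Forward == Backward? qecuceq == qecuceq
Palindrome = Yes


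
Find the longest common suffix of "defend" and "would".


Word 1: "defend"
Word 2: "would"
Comparing from end:
  Pos -1: 'd' == 'd'
  Pos -2: 'n' != 'l' (stop)
LCS = "d" (length 1)


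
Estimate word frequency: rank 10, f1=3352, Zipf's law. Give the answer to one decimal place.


Zipf's law: f(r) = f(1) / r
f(1) = 3352
f(10) = 3352 / 10
= 335.2 occurrences


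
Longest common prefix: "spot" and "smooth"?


Word 1: "spot"
Word 2: "smooth"
Comparing from start:
  Pos 0: 's' == 's'
  Pos 1: 'p' != 'm' (stop)
LCP = "s" (length 1)


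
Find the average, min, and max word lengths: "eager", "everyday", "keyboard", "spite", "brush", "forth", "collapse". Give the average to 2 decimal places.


Lengths: "eager"=5, "everyday"=8, "keyboard"=8, "spite"=5, "brush"=5, "forth"=5, "collapse"=8
Sum = 44, Count = 7
Average = 44/7 = 6.29
= avg=6.29, min=5, max=8


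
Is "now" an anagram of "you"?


Word 1: "you" → sorted: ouy
Word 2: "now" → sorted: now
Same letters? ouy != now
Anagram = No


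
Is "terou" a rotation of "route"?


Word: "route", Candidate: "terou"
Method: check if candidate is substring of word+word
"routeroute" contains "terou"? Yes
Is rotation = Yes


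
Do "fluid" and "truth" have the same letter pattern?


Pattern of "fluid": [0, 1, 2, 3, 4]
Pattern of "truth": [0, 1, 2, 0, 3]
Patterns do not match
Same pattern = No


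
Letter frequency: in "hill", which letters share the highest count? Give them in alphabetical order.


Word: "hill"
Letter counts:
  'h': 1
  'i': 1
  'l': 2
Maximum count = 2
Most frequent = 'l' (2 times each)


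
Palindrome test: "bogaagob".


Word: "bogaagob"
Reversed: "bogaagob"
Forward == Backward? bogaagob == bogaagob
Palindrome = Yes


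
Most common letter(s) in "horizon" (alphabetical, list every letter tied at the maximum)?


Word: "horizon"
Letter counts:
  'h': 1
  'i': 1
  'n': 1
  'o': 2
  'r': 1
  'z': 1
Maximum count = 2
Most frequent = 'o' (2 times each)


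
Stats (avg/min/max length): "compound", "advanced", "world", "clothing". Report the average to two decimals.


Lengths: "compound"=8, "advanced"=8, "world"=5, "clothing"=8
Sum = 29, Count = 4
Average = 29/4 = 7.25
= avg=7.25, min=5, max=8


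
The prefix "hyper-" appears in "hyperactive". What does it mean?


Prefix: hyper-
Example: hyperactive = hyper- + active
Meaning = over / excessive


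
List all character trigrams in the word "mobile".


Word: "mobile" (length 6)
Number of trigrams = 6 - 3 + 1 = 4
  Position 0: "mob"
  Position 1: "obi"
  Position 2: "bil"
  Position 3: "ile"
Trigrams = "mob", "obi", "bil", "ile"


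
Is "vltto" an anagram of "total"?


Word 1: "total" → sorted: alott
Word 2: "vltto" → sorted: lottv
Same letters? alott != lottv
Anagram = No


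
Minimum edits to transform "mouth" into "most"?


Word 1: "mouth" (length 5)
Word 2: "most" (length 4)
One optimal edit sequence (insert/delete/substitute each cost 1):
  1. keep 'm'
  2. keep 'o'
  3. substitute 'u' -> 's'  (+1)
  4. keep 't'
  5. delete 'h'  (+1)
Total edit operations: 2
Edit distance = 2


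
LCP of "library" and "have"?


Word 1: "library"
Word 2: "have"
Comparing from start:
  Pos 0: 'l' != 'h' (stop)
LCP = "" (length 0)


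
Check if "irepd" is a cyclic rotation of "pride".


Word: "pride", Candidate: "irepd"
Method: check if candidate is substring of word+word
"pridepride" contains "irepd"? No
Is rotation = No


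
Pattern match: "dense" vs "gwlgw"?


Pattern of "dense": [0, 1, 2, 3, 1]
Pattern of "gwlgw": [0, 1, 2, 0, 1]
Patterns do not match
Same pattern = No


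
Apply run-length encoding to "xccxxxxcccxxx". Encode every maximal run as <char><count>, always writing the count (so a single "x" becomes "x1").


String: "xccxxxxcccxxx"
Scanning for consecutive runs:
  'x' x 1
  'c' x 2
  'x' x 4
  'c' x 3
  'x' x 3
RLE = "x1c2x4c3x3"


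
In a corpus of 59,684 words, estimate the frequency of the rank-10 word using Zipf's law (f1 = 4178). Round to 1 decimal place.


Zipf's law: f(r) = f(1) / r
f(1) = 4178
f(10) = 4178 / 10
= 417.8 occurrences


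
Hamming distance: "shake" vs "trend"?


Comparing character by character (same length = 5):
  Pos 0: 's' vs 't' !=
  Pos 1: 'h' vs 'r' !=
  Pos 2: 'a' vs 'e' !=
  Pos 3: 'k' vs 'n' !=
  Pos 4: 'e' vs 'd' !=
Hamming distance = 5


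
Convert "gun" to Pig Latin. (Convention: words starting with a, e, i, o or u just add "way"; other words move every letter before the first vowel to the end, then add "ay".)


Word: "gun"
Starts with consonant(s) → move to end, add 'ay'
Consonant cluster: "g"
Pig Latin = "ungay"


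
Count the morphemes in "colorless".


Word: "colorless"
Morphemes: color + -less
Each morpheme carries meaning
= 2 morphemes


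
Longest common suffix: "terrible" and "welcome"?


Word 1: "terrible"
Word 2: "welcome"
Comparing from end:
  Pos -1: 'e' == 'e'
  Pos -2: 'l' != 'm' (stop)
LCS = "e" (length 1)


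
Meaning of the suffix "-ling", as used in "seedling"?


Suffix: -ling
Example: seedling (seed + -ling)
Meaning = small / young


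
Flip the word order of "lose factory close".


Original: "lose factory close"
Words (1..n): lose | factory | close
Reversed (n..1): close | factory | lose
Result = "close factory lose"


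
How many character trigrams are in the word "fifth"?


Word: "fifth" (length 5)
Number of 3-grams = length - 3 + 1 = 5 - 3 + 1
= 3


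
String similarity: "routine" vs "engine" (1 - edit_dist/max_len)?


Word 1: "routine" (length 7)
Word 2: "engine" (length 6)
One optimal edit sequence:
  1. delete 'r'  (+1)
  2. substitute 'o' -> 'e'  (+1)
  3. substitute 'u' -> 'n'  (+1)
  4. substitute 't' -> 'g'  (+1)
  5. keep 'i'
  6. keep 'n'
  7. keep 'e'
Edit distance = 4
Max length = max(7, 6) = 7
Similarity = 1 - 4/7
= 0.4286


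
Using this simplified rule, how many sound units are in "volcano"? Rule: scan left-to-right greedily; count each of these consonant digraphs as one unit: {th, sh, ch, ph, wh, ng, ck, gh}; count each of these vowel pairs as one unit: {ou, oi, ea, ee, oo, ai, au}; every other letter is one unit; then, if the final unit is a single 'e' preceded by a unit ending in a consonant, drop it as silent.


Word: "volcano" (7 letters)
Left-to-right scan:
  1. 'v' (letter)
  2. 'o' (letter)
  3. 'l' (letter)
  4. 'c' (letter)
  5. 'a' (letter)
  6. 'n' (letter)
  7. 'o' (letter)
Units from scan: 7
Sound units = 7 units


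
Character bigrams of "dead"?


Word: "dead" (length 4)
Number of bigrams = 4 - 2 + 1 = 3
  Position 0: "de"
  Position 1: "ea"
  Position 2: "ad"
Bigrams = "de", "ea", "ad"


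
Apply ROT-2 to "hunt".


Word: "hunt"
Shift: 2
Each letter → (letter + shift) mod 26:
  'h' (7) + 2 = 9 → 'j'
  'u' (20) + 2 = 22 → 'w'
  'n' (13) + 2 = 15 → 'p'
  't' (19) + 2 = 21 → 'v'
Result = "jwpv"


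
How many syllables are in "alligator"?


Word: "alligator"
Syllable breakdown: al | li | ga | tor
Counting: 4 parts
= 4 syllables


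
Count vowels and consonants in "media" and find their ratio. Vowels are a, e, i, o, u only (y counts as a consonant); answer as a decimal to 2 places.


Word: "media"
Vowels (a,e,i,o,u): 3
Consonants: 2
Ratio = 3/2
= 1.50


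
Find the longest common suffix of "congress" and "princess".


Word 1: "congress"
Word 2: "princess"
Comparing from end:
  Pos -1: 's' == 's'
  Pos -2: 's' == 's'
  Pos -3: 'e' == 'e'
  Pos -4: 'r' != 'c' (stop)
LCS = "ess" (length 3)


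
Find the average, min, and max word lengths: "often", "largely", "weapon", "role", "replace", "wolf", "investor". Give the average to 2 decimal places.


Lengths: "often"=5, "largely"=7, "weapon"=6, "role"=4, "replace"=7, "wolf"=4, "investor"=8
Sum = 41, Count = 7
Average = 41/7 = 5.86
= avg=5.86, min=4, max=8
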